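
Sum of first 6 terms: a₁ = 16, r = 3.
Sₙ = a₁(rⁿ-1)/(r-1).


Sₙ = 16×(3^6 - 1)/(3 - 1)
= 16×(729 - 1)/2
= 16×728/2
= 5824

S_6 = 5824


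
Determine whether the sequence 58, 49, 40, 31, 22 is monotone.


Differences: -9, -9, -9, -9
All differences < 0 → strictly DECREASING

Monotonically decreasing


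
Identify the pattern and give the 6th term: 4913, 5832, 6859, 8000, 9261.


Pattern: perfect cubes: n³
Terms: 4913, 5832, 6859, 8000, 9261
Next term = 10648

Next term = 10648


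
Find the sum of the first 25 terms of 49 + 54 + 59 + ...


aₙ = 49 + (25-1)×5 = 169
Sₙ = n(a₁+aₙ)/2 = 25×(49+169)/2
= 25×218/2 = 2725

S_25 = 2725


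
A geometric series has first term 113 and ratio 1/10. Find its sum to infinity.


S∞ = a₁/(1-r) = 113/(1 - 1/10)
= 113/(9/10)
= 1130/9

S∞ = 1130/9


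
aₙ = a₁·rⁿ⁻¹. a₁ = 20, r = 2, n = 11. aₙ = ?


aₙ = a₁·r^(n-1)
= 20×2^10
= 20×1024
= 20480

a_11 = 20480


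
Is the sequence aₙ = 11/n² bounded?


a₁ = 11, a₂ = 11/4, a₃ = 11/9, ...
0 < aₙ ≤ 11 for all n ≥ 1
The sequence IS bounded

Bounded (0 < aₙ ≤ 11)


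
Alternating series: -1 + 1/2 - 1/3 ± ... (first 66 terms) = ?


S = -1 + 1/2 - 1/3 + 1/4 - 1/5 + 1/6 - 1/7 + 1/8 ± ...
= -0.6856
(Full series converges to -ln(2) ≈ -0.6931)

S_66 = -0.6856


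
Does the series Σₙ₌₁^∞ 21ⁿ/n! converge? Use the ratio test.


aₙ = 21^n/n!
a_{n+1}/aₙ = 21^(n+1)/(n+1)! × n!/21^n
= 21/(n+1)
L = lim(n→∞) 21/(n+1) = 0
L < 1 → series CONVERGES

Converges (ratio test: L = 0 < 1)


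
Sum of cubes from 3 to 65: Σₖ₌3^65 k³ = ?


Σₖ₌3^65 k³ = [65·66/2]² − [2·3/2]²
= 4601025 − 9 = 4601016

Σk³ = 4601016


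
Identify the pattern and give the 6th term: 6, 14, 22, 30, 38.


Pattern: arithmetic (d=8)
Terms: 6, 14, 22, 30, 38
Next term = 46

Next term = 46


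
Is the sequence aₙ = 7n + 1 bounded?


aₙ = 7n + 1 → as n→∞, aₙ→∞
No finite upper bound exists
The sequence is UNBOUNDED

Unbounded (aₙ → ∞ as n → ∞)


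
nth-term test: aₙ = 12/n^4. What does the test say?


lim(n→∞) 12/n^4 = 0
lim aₙ = 0 → nth-term test is INCONCLUSIVE
(Need other tests; this is actually a convergent p-series with p=4 > 1)

Inconclusive (lim aₙ = 0; need another test)


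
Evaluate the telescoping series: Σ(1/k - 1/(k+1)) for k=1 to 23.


Telescoping: adjacent terms cancel.
= 1/1 - 1/24
= 1 - 1/24 = 23/24

Sum = 23/24


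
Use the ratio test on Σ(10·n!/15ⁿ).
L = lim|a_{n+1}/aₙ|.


aₙ = 10·n!/15^n
a_{n+1}/aₙ = (n+1)!/15^(n+1) × 15^n/n!  (constant 10 cancels)
= (n+1)/15
L = lim(n→∞) (n+1)/15 = ∞
L > 1 → series DIVERGES

Diverges (ratio test: L = ∞ > 1)


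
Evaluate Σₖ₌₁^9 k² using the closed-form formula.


n = 9
n(n+1)(2n+1)/6 = 9×10×19/6
= 1710/6 = 285

Σk² = 285


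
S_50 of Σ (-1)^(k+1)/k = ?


S = 1 - 1/2 + 1/3 - 1/4 + 1/5 - 1/6 + 1/7 - 1/8 ± ...
= 0.6832
(Full series converges to +ln(2) ≈ +0.6931)

S_50 = 0.6832


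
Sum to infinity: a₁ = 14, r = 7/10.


S∞ = a₁/(1-r) = 14/(1 - 7/10)
= 14/(3/10)
= 140/3

S∞ = 140/3


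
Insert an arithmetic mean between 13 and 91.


AM = (13 + 91)/2 = 104/2 = 52

AM = 52


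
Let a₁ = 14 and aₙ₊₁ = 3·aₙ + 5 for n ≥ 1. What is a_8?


Computing step by step:
a_1 = 14
a_2 = 47
a_3 = 146
a_4 = 443
a_5 = 1334
a_6 = 4007
a_7 = 12026
a_8 = 36083


a_8 = 36083


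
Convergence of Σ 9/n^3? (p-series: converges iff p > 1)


p-series test: Σ c/n^p converges if p > 1, diverges if p ≤ 1 (constant c > 0 doesn't affect convergence).
p = 3
3 > 1 → CONVERGES

Converges (p = 3 > 1)


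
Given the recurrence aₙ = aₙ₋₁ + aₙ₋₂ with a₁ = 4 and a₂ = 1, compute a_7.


Computing iteratively: 4, 1, 5, 6, 11, 17, 28
a_7 = 28

a_7 = 28


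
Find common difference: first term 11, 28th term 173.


d = (aₙ - a₁)/(n-1)
= (173 - 11)/(28-1)
= 162/27 = 6

d = 6


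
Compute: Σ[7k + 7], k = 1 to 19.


Σ(7k+7) = 7·Σk + 7·n
= 7·190 + 7·19
= 1330 + 133 = 1463

Σ = 1463


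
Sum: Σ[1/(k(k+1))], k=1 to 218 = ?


1/(k(k+1)) = 1/k - 1/(k+1) (partial fractions)
Telescoping: Σ = 1 - 1/219 = 218/219

Sum = 218/219


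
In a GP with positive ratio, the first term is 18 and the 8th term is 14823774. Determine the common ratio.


r^(n-1) = aₙ/a₁
r^7 = 14823774/18 = 823543
r = 823543^(1/7)
= 7

r = 7


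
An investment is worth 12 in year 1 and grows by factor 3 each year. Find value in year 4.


aₙ = a₁·r^(n-1)
= 12×3^3
= 12×27
= 324

a_4 = 324


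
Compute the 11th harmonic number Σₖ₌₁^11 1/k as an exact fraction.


H_11 = 1/1 + 1/2 + 1/3 + ... + 1/11
= 83711/27720
≈ 3.0199

H_11 = 83711/27720 ≈ 3.0199


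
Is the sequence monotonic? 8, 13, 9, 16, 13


Differences: 5, -4, 7, -3
Difference at position 1 is +5 (> 0) but position 2 is -4 (< 0) — sequence both rises and falls
→ NOT monotonic

Not monotonic


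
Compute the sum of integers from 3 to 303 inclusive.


Σₖ₌3^303 k = Σₖ₌₁^303 k − Σₖ₌₁^2 k
= 303·304/2 − 2·3/2
= 46056 − 3 = 46053

Σk = 46053


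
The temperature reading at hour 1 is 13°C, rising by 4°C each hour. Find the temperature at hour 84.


aₙ = a₁ + (n-1)d
= 13 + (84-1)×4
= 13 + 332
= 345

a_84 = 345


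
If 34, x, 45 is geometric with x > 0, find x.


GM = √(34×45) = √1530 = 39.1152

GM = 39.1152


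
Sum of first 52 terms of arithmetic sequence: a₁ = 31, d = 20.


aₙ = 31 + (52-1)×20 = 1051
Sₙ = n(a₁+aₙ)/2 = 52×(31+1051)/2
= 52×1082/2 = 28132

S_52 = 28132


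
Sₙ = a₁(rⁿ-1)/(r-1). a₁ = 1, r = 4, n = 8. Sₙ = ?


Sₙ = 1×(4^8 - 1)/(4 - 1)
= 1×(65536 - 1)/3
= 1×65535/3
= 21845

S_8 = 21845


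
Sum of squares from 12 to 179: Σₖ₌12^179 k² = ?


Σₖ₌12^179 k² = Σₖ₌₁^179 k² − Σₖ₌₁^11 k²
= 179·180·359/6 − 11·12·23/6
= 1927830 − 506 = 1927324

Σk² = 1927324


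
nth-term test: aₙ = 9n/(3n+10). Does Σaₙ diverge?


lim(n→∞) 9n/(3n+10) = 9/3 = 3  (divide numerator and denominator by n)
lim aₙ = 3 ≠ 0 → series DIVERGES

Diverges (lim aₙ = 3 ≠ 0)


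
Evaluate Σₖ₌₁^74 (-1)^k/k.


S = -1 + 1/2 - 1/3 + 1/4 - 1/5 + 1/6 - 1/7 + 1/8 ± ...
= -0.6864
(Full series converges to -ln(2) ≈ -0.6931)

S_74 = -0.6864


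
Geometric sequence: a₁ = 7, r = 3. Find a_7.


aₙ = a₁·r^(n-1)
= 7×3^6
= 7×729
= 5103

a_7 = 5103


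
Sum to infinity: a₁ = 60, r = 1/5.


S∞ = a₁/(1-r) = 60/(1 - 1/5)
= 60/(4/5)
= 75

S∞ = 75


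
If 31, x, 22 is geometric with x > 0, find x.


GM = √(31×22) = √682 = 26.1151

GM = 26.1151


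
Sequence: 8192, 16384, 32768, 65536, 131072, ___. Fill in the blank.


Pattern: powers of 2: 2ⁿ
Terms: 8192, 16384, 32768, 65536, 131072
Next term = 262144

Next term = 262144


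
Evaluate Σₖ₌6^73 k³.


Σₖ₌6^73 k³ = [73·74/2]² − [5·6/2]²
= 7295401 − 225 = 7295176

Σk³ = 7295176


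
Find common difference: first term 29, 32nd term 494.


d = (aₙ - a₁)/(n-1)
= (494 - 29)/(32-1)
= 465/31 = 15

d = 15


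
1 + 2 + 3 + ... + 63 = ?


n(n+1)/2 = 63×64/2 = 4032/2 = 2016

Σk = 2016


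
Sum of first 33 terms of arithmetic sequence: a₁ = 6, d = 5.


aₙ = 6 + (33-1)×5 = 166
Sₙ = n(a₁+aₙ)/2 = 33×(6+166)/2
= 33×172/2 = 2838

S_33 = 2838


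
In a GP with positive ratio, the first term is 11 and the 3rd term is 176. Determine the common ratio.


r^(n-1) = aₙ/a₁
r^2 = 176/11 = 16
r = 16^(1/2)
= ±4; taking r > 0 gives r = 4

r = 4


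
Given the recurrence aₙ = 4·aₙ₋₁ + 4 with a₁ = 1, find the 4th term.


Computing step by step:
a_1 = 1
a_2 = 8
a_3 = 36
a_4 = 148


a_4 = 148


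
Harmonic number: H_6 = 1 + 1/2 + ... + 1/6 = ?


H_6 = 1/1 + 1/2 + 1/3 + 1/4 + 1/5 + 1/6
= 49/20
≈ 2.45

H_6 = 49/20 ≈ 2.45


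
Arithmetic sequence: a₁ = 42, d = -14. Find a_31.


aₙ = a₁ + (n-1)d
= 42 + (31-1)×-14
= 42 - 420
= -378

a_31 = -378


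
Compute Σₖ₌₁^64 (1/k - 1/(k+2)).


Telescoping with gap 2: two head and two tail terms survive.
= (1 + 1/2) - (1/65 + 1/66)
= 3/2 - 1/65 - 1/66 = 3152/2145

Sum = 3152/2145


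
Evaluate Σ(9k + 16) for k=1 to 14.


Σ(9k+16) = 9·Σk + 16·n
= 9·105 + 16·14
= 945 + 224 = 1169

Σ = 1169


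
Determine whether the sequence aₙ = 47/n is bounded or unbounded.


a₁ = 47, a₂ = 47/2, a₃ = 47/3, ...
0 < aₙ ≤ 47 for all n ≥ 1
Lower bound: 0, Upper bound: 47
The sequence IS bounded

Bounded (0 < aₙ ≤ 47)


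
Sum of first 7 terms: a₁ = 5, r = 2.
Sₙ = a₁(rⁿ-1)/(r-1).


Sₙ = 5×(2^7 - 1)/(2 - 1)
= 5×(128 - 1)/1
= 5×127/1
= 635

S_7 = 635


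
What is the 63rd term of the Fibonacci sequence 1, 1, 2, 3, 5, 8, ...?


Fibonacci sequence: 1, 1, 2, 3, 5, 8, 13, 21, 34, 55, 89, ...
F(63) = 6557470319842

F(63) = 6557470319842


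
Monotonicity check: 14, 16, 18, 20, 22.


Differences: 2, 2, 2, 2
All differences > 0 → strictly INCREASING

Monotonically increasing


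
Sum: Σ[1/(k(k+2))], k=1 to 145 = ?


1/(k(k+2)) = (1/2)·(1/k - 1/(k+2)) (partial fractions)
Telescoping: Σ = (1/2)·(1 + 1/2 - 1/146 - 1/147) = 7975/10731

Sum = 7975/10731


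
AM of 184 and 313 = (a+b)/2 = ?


AM = (184 + 313)/2 = 497/2 = 248.5

AM = 248.5


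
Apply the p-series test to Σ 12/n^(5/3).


p-series test: Σ c/n^p converges if p > 1, diverges if p ≤ 1 (constant c > 0 doesn't affect convergence).
p = 5/3
5/3 > 1 → CONVERGES

Converges (p = 5/3 > 1)


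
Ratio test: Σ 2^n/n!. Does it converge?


aₙ = 2^n/n!
a_{n+1}/aₙ = 2^(n+1)/(n+1)! × n!/2^n
= 2/(n+1)
L = lim(n→∞) 2/(n+1) = 0
L < 1 → series CONVERGES

Converges (ratio test: L = 0 < 1)


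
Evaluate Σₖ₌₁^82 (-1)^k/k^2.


S = -1 + 1/4 - 1/9 + 1/16 - 1/25 + 1/36 - 1/49 + 1/64 ± ...
= -0.8224
(Full series converges to -π²/12 ≈ -0.8225)

S_82 = -0.8224


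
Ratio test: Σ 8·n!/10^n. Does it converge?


aₙ = 8·n!/10^n
a_{n+1}/aₙ = (n+1)!/10^(n+1) × 10^n/n!  (constant 8 cancels)
= (n+1)/10
L = lim(n→∞) (n+1)/10 = ∞
L > 1 → series DIVERGES

Diverges (ratio test: L = ∞ > 1)


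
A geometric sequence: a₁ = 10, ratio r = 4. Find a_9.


aₙ = a₁·r^(n-1)
= 10×4^8
= 10×65536
= 655360

a_9 = 655360


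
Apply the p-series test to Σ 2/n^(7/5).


p-series test: Σ c/n^p converges if p > 1, diverges if p ≤ 1 (constant c > 0 doesn't affect convergence).
p = 7/5
7/5 > 1 → CONVERGES

Converges (p = 7/5 > 1)


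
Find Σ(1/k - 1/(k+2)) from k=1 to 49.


Telescoping with gap 2: two head and two tail terms survive.
= (1 + 1/2) - (1/50 + 1/51)
= 3/2 - 1/50 - 1/51 = 1862/1275

Sum = 1862/1275


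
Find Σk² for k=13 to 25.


Σₖ₌13^25 k² = Σₖ₌₁^25 k² − Σₖ₌₁^12 k²
= 25·26·51/6 − 12·13·25/6
= 5525 − 650 = 4875

Σk² = 4875


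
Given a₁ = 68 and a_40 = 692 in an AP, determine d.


d = (aₙ - a₁)/(n-1)
= (692 - 68)/(40-1)
= 624/39 = 16

d = 16


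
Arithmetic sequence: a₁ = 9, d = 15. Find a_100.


aₙ = a₁ + (n-1)d
= 9 + (100-1)×15
= 9 + 1485
= 1494

a_100 = 1494


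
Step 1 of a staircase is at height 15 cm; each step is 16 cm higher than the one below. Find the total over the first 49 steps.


aₙ = 15 + (49-1)×16 = 783
Sₙ = n(a₁+aₙ)/2 = 49×(15+783)/2
= 49×798/2 = 19551

S_49 = 19551


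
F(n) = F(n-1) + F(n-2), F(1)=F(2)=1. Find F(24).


Fibonacci sequence: 1, 1, 2, 3, 5, 8, 13, 21, 34, 55, 89, ...
F(24) = 46368

F(24) = 46368


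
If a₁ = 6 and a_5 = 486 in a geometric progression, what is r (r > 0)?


r^(n-1) = aₙ/a₁
r^4 = 486/6 = 81
r = 81^(1/4)
= ±3; taking r > 0 gives r = 3

r = 3


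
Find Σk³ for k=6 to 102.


Σₖ₌6^102 k³ = [102·103/2]² − [5·6/2]²
= 27594009 − 225 = 27593784

Σk³ = 27593784


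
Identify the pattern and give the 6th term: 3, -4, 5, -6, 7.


Pattern: alternating sign, magnitude arithmetic (d=1)
Terms: 3, -4, 5, -6, 7
Next term = -8

Next term = -8


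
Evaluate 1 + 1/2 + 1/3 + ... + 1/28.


H_28 = 1/1 + 1/2 + 1/3 + ... + 1/28
= 315404588903/80313433200
≈ 3.9272

H_28 = 315404588903/80313433200 ≈ 3.9272


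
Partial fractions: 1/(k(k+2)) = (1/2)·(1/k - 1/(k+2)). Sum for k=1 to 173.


1/(k(k+2)) = (1/2)·(1/k - 1/(k+2)) (partial fractions)
Telescoping: Σ = (1/2)·(1 + 1/2 - 1/174 - 1/175) = 22663/30450

Sum = 22663/30450


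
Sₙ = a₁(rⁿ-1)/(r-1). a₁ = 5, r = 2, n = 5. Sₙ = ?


Sₙ = 5×(2^5 - 1)/(2 - 1)
= 5×(32 - 1)/1
= 5×31/1
= 155

S_5 = 155


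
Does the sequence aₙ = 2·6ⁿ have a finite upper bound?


aₙ = 2·6ⁿ → as n→∞, aₙ→∞ (since base 6 > 1)
No finite upper bound exists
The sequence is UNBOUNDED

Unbounded (aₙ → ∞ as n → ∞)


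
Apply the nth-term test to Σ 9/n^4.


lim(n→∞) 9/n^4 = 0
lim aₙ = 0 → nth-term test is INCONCLUSIVE
(Need other tests; this is actually a convergent p-series with p=4 > 1)

Inconclusive (lim aₙ = 0; need another test)


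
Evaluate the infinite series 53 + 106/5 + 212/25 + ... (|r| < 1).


S∞ = a₁/(1-r) = 53/(1 - 2/5)
= 53/(3/5)
= 265/3

S∞ = 265/3


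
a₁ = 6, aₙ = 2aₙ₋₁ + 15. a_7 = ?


Computing step by step:
a_1 = 6
a_2 = 27
a_3 = 69
a_4 = 153
a_5 = 321
a_6 = 657
a_7 = 1329


a_7 = 1329


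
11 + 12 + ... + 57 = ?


Σₖ₌11^57 k = Σₖ₌₁^57 k − Σₖ₌₁^10 k
= 57·58/2 − 10·11/2
= 1653 − 55 = 1598

Σk = 1598


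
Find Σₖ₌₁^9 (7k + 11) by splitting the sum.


Σ(7k+11) = 7·Σk + 11·n
= 7·45 + 11·9
= 315 + 99 = 414

Σ = 414


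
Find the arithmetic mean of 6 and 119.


AM = (6 + 119)/2 = 125/2 = 62.5

AM = 62.5


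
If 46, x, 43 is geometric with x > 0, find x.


GM = √(46×43) = √1978 = 44.4747

GM = 44.4747


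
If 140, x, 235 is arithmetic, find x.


AM = (140 + 235)/2 = 375/2 = 187.5

AM = 187.5


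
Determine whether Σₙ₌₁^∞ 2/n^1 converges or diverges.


p-series test: Σ c/n^p converges if p > 1, diverges if p ≤ 1 (constant c > 0 doesn't affect convergence).
p = 1
1 ≤ 1 → DIVERGES

Diverges (p = 1 ≤ 1)


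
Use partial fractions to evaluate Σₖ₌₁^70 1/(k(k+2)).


1/(k(k+2)) = (1/2)·(1/k - 1/(k+2)) (partial fractions)
Telescoping: Σ = (1/2)·(1 + 1/2 - 1/71 - 1/72) = 7525/10224

Sum = 7525/10224


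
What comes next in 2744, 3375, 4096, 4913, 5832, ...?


Pattern: perfect cubes: n³
Terms: 2744, 3375, 4096, 4913, 5832
Next term = 6859

Next term = 6859


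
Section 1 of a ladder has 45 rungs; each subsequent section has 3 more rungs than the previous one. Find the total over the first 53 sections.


aₙ = 45 + (53-1)×3 = 201
Sₙ = n(a₁+aₙ)/2 = 53×(45+201)/2
= 53×246/2 = 6519

S_53 = 6519


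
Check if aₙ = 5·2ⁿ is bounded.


aₙ = 5·2ⁿ → as n→∞, aₙ→∞ (since base 2 > 1)
No finite upper bound exists
The sequence is UNBOUNDED

Unbounded (aₙ → ∞ as n → ∞)


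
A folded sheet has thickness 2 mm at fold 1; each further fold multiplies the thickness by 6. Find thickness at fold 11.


aₙ = a₁·r^(n-1)
= 2×6^10
= 2×60466176
= 120932352

a_11 = 120932352


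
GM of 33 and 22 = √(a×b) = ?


GM = √(33×22) = √726 = 26.9444

GM = 26.9444


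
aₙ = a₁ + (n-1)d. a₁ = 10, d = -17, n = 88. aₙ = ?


aₙ = a₁ + (n-1)d
= 10 + (88-1)×-17
= 10 - 1479
= -1469

a_88 = -1469


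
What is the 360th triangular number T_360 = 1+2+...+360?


n(n+1)/2 = 360×361/2 = 129960/2 = 64980

Σk = 64980


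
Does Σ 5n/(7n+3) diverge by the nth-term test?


lim(n→∞) 5n/(7n+3) = 5/7 = 5/7  (divide numerator and denominator by n)
lim aₙ = 5/7 ≠ 0 → series DIVERGES

Diverges (lim aₙ = 5/7 ≠ 0)


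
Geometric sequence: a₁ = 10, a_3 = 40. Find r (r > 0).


r^(n-1) = aₙ/a₁
r^2 = 40/10 = 4
r = 4^(1/2)
= ±2; taking r > 0 gives r = 2

r = 2


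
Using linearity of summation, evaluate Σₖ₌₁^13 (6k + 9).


Σ(6k+9) = 6·Σk + 9·n
= 6·91 + 9·13
= 546 + 117 = 663

Σ = 663


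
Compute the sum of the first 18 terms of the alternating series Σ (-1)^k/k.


S = -1 + 1/2 - 1/3 + 1/4 - 1/5 + 1/6 - 1/7 + 1/8 ± ...
= -0.6661
(Full series converges to -ln(2) ≈ -0.6931)

S_18 = -0.6661


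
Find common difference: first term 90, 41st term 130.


d = (aₙ - a₁)/(n-1)
= (130 - 90)/(41-1)
= 40/40 = 1

d = 1


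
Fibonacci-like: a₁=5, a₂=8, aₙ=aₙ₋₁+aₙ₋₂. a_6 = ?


Computing iteratively: 5, 8, 13, 21, 34, 55
a_6 = 55

a_6 = 55


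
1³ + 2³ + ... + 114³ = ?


n(n+1)/2 = 114×115/2 = 6555
Σk³ = 6555² = 42968025

Σk³ = 42968025


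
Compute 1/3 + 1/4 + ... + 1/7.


Σₖ₌3^7 1/k = 1/3 + 1/4 + 1/5 + 1/6 + 1/7
= 153/140
≈ 1.0929

Sum = 153/140 ≈ 1.0929


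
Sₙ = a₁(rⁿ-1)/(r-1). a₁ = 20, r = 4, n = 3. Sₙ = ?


Sₙ = 20×(4^3 - 1)/(4 - 1)
= 20×(64 - 1)/3
= 20×63/3
= 420

S_3 = 420


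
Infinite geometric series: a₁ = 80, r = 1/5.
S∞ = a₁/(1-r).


S∞ = a₁/(1-r) = 80/(1 - 1/5)
= 80/(4/5)
= 100

S∞ = 100


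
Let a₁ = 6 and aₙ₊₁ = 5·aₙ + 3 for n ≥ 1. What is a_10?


Computing step by step:
a_1 = 6
a_2 = 33
a_3 = 168
a_4 = 843
a_5 = 4218
a_6 = 21093
a_7 = 105468
a_8 = 527343
a_9 = 2636718
a_10 = 13183593


a_10 = 13183593


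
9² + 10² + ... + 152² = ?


Σₖ₌9^152 k² = Σₖ₌₁^152 k² − Σₖ₌₁^8 k²
= 152·153·305/6 − 8·9·17/6
= 1182180 − 204 = 1181976

Σk² = 1181976


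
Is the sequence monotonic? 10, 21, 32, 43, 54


Differences: 11, 11, 11, 11
All differences > 0 → strictly INCREASING

Monotonically increasing


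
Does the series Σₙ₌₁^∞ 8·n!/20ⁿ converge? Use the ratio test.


aₙ = 8·n!/20^n
a_{n+1}/aₙ = (n+1)!/20^(n+1) × 20^n/n!  (constant 8 cancels)
= (n+1)/20
L = lim(n→∞) (n+1)/20 = ∞
L > 1 → series DIVERGES

Diverges (ratio test: L = ∞ > 1)


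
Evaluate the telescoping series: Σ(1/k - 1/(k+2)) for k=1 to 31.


Telescoping with gap 2: two head and two tail terms survive.
= (1 + 1/2) - (1/32 + 1/33)
= 3/2 - 1/32 - 1/33 = 1519/1056

Sum = 1519/1056


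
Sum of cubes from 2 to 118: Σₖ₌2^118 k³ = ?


Σₖ₌2^118 k³ = [118·119/2]² − [1·2/2]²
= 49294441 − 1 = 49294440

Σk³ = 49294440


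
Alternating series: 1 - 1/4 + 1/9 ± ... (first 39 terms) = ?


S = 1 - 1/4 + 1/9 - 1/16 + 1/25 - 1/36 + 1/49 - 1/64 ± ...
= 0.8228
(Full series converges to +π²/12 ≈ +0.8225)

S_39 = 0.8228


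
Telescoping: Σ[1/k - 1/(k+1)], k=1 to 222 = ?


Telescoping: adjacent terms cancel.
= 1/1 - 1/223
= 1 - 1/223 = 222/223

Sum = 222/223


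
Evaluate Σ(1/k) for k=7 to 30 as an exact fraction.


Σₖ₌7^30 1/k = 1/7 + 1/8 + 1/9 + ... + 1/30
= 3598413401287/2329089562800
≈ 1.545

Sum = 3598413401287/2329089562800 ≈ 1.545


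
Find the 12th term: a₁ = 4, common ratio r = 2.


aₙ = a₁·r^(n-1)
= 4×2^11
= 4×2048
= 8192

a_12 = 8192


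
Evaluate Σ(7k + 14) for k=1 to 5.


Σ(7k+14) = 7·Σk + 14·n
= 7·15 + 14·5
= 105 + 70 = 175

Σ = 175


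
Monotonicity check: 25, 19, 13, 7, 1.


Differences: -6, -6, -6, -6
All differences < 0 → strictly DECREASING

Monotonically decreasing


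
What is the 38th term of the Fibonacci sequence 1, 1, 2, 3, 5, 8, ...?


Fibonacci sequence: 1, 1, 2, 3, 5, 8, 13, 21, 34, 55, 89, ...
F(38) = 39088169

F(38) = 39088169


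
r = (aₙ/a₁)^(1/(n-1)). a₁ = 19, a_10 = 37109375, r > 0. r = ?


r^(n-1) = aₙ/a₁
r^9 = 37109375/19 = 1953125
r = 1953125^(1/9)
= 5

r = 5


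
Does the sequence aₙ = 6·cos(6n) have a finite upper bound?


For all n, -1 ≤ cos(6n) ≤ 1, so -6 ≤ 6·cos(6n) ≤ 6
Lower bound: -6, Upper bound: 6
The sequence IS bounded

Bounded (-6 ≤ aₙ ≤ 6)


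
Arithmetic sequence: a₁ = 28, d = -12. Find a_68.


aₙ = a₁ + (n-1)d
= 28 + (68-1)×-12
= 28 - 804
= -776

a_68 = -776


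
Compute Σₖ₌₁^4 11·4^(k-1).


Sₙ = 11×(4^4 - 1)/(4 - 1)
= 11×(256 - 1)/3
= 11×255/3
= 935

S_4 = 935


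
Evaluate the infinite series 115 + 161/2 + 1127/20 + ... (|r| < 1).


S∞ = a₁/(1-r) = 115/(1 - 7/10)
= 115/(3/10)
= 1150/3

S∞ = 1150/3


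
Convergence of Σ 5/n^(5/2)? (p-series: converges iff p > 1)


p-series test: Σ c/n^p converges if p > 1, diverges if p ≤ 1 (constant c > 0 doesn't affect convergence).
p = 5/2
5/2 > 1 → CONVERGES

Converges (p = 5/2 > 1)


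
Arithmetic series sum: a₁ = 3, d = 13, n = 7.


aₙ = 3 + (7-1)×13 = 81
Sₙ = n(a₁+aₙ)/2 = 7×(3+81)/2
= 7×84/2 = 294

S_7 = 294


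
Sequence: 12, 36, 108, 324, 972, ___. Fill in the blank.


Pattern: geometric (r=3)
Terms: 12, 36, 108, 324, 972
Next term = 2916

Next term = 2916


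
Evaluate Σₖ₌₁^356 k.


n(n+1)/2 = 356×357/2 = 127092/2 = 63546

Σk = 63546


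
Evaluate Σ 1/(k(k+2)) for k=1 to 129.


1/(k(k+2)) = (1/2)·(1/k - 1/(k+2)) (partial fractions)
Telescoping: Σ = (1/2)·(1 + 1/2 - 1/130 - 1/131) = 6321/8515

Sum = 6321/8515


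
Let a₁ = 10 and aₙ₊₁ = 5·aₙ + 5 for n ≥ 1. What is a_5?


Computing step by step:
a_1 = 10
a_2 = 55
a_3 = 280
a_4 = 1405
a_5 = 7030


a_5 = 7030


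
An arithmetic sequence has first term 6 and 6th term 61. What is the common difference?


d = (aₙ - a₁)/(n-1)
= (61 - 6)/(6-1)
= 55/5 = 11

d = 11


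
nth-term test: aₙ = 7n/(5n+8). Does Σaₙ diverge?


lim(n→∞) 7n/(5n+8) = 7/5 = 7/5  (divide numerator and denominator by n)
lim aₙ = 7/5 ≠ 0 → series DIVERGES

Diverges (lim aₙ = 7/5 ≠ 0)


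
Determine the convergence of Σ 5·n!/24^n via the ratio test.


aₙ = 5·n!/24^n
a_{n+1}/aₙ = (n+1)!/24^(n+1) × 24^n/n!  (constant 5 cancels)
= (n+1)/24
L = lim(n→∞) (n+1)/24 = ∞
L > 1 → series DIVERGES

Diverges (ratio test: L = ∞ > 1)


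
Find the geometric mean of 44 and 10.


GM = √(44×10) = √440 = 20.9762

GM = 20.9762


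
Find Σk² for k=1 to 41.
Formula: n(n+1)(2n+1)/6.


n = 41
n(n+1)(2n+1)/6 = 41×42×83/6
= 142926/6 = 23821

Σk² = 23821


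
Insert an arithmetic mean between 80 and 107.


AM = (80 + 107)/2 = 187/2 = 93.5

AM = 93.5


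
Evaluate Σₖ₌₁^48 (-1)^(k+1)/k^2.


S = 1 - 1/4 + 1/9 - 1/16 + 1/25 - 1/36 + 1/49 - 1/64 ± ...
= 0.8223
(Full series converges to +π²/12 ≈ +0.8225)

S_48 = 0.8223


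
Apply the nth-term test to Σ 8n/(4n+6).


lim(n→∞) 8n/(4n+6) = 8/4 = 2  (divide numerator and denominator by n)
lim aₙ = 2 ≠ 0 → series DIVERGES

Diverges (lim aₙ = 2 ≠ 0)


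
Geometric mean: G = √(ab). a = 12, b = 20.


GM = √(12×20) = √240 = 15.4919

GM = 15.4919


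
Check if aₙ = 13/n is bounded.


a₁ = 13, a₂ = 13/2, a₃ = 13/3, ...
0 < aₙ ≤ 13 for all n ≥ 1
Lower bound: 0, Upper bound: 13
The sequence IS bounded

Bounded (0 < aₙ ≤ 13)


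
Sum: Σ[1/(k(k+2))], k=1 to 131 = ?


1/(k(k+2)) = (1/2)·(1/k - 1/(k+2)) (partial fractions)
Telescoping: Σ = (1/2)·(1 + 1/2 - 1/132 - 1/133) = 26069/35112

Sum = 26069/35112


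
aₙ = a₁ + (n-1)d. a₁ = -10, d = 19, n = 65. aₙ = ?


aₙ = a₁ + (n-1)d
= -10 + (65-1)×19
= -10 + 1216
= 1206

a_65 = 1206


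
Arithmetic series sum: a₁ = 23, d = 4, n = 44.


aₙ = 23 + (44-1)×4 = 195
Sₙ = n(a₁+aₙ)/2 = 44×(23+195)/2
= 44×218/2 = 4796

S_44 = 4796


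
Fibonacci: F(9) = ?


Fibonacci sequence: 1, 1, 2, 3, 5, 8, 13, 21, 34
F(9) = 34

F(9) = 34


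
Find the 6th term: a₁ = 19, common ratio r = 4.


aₙ = a₁·r^(n-1)
= 19×4^5
= 19×1024
= 19456

a_6 = 19456


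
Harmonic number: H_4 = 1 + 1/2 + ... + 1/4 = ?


H_4 = 1/1 + 1/2 + 1/3 + 1/4
= 25/12
≈ 2.0833

H_4 = 25/12 ≈ 2.0833


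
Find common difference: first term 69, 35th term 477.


d = (aₙ - a₁)/(n-1)
= (477 - 69)/(35-1)
= 408/34 = 12

d = 12


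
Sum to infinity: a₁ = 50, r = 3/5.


S∞ = a₁/(1-r) = 50/(1 - 3/5)
= 50/(2/5)
= 125

S∞ = 125


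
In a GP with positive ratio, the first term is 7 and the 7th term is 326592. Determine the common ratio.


r^(n-1) = aₙ/a₁
r^6 = 326592/7 = 46656
r = 46656^(1/6)
= ±6; taking r > 0 gives r = 6

r = 6


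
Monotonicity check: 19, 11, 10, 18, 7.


Differences: -8, -1, 8, -11
Difference at position 3 is +8 (> 0) but position 1 is -8 (< 0) — sequence both rises and falls
→ NOT monotonic

Not monotonic


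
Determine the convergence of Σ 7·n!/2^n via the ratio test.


aₙ = 7·n!/2^n
a_{n+1}/aₙ = (n+1)!/2^(n+1) × 2^n/n!  (constant 7 cancels)
= (n+1)/2
L = lim(n→∞) (n+1)/2 = ∞
L > 1 → series DIVERGES

Diverges (ratio test: L = ∞ > 1)


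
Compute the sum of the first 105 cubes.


n(n+1)/2 = 105×106/2 = 5565
Σk³ = 5565² = 30969225

Σk³ = 30969225


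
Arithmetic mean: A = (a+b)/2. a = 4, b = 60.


AM = (4 + 60)/2 = 64/2 = 32

AM = 32


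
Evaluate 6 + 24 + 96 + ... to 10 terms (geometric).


Sₙ = 6×(4^10 - 1)/(4 - 1)
= 6×(1048576 - 1)/3
= 6×1048575/3
= 2097150

S_10 = 2097150


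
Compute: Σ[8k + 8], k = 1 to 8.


Σ(8k+8) = 8·Σk + 8·n
= 8·36 + 8·8
= 288 + 64 = 352

Σ = 352


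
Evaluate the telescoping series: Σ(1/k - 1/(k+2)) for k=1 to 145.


Telescoping with gap 2: two head and two tail terms survive.
= (1 + 1/2) - (1/146 + 1/147)
= 3/2 - 1/146 - 1/147 = 15950/10731

Sum = 15950/10731


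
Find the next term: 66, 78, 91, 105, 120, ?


Pattern: triangular numbers: n(n+1)/2
Terms: 66, 78, 91, 105, 120
Next term = 136

Next term = 136


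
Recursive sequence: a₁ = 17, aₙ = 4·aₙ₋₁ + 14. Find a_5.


Computing step by step:
a_1 = 17
a_2 = 82
a_3 = 342
a_4 = 1382
a_5 = 5542


a_5 = 5542


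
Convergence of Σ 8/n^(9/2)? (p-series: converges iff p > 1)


p-series test: Σ c/n^p converges if p > 1, diverges if p ≤ 1 (constant c > 0 doesn't affect convergence).
p = 9/2
9/2 > 1 → CONVERGES

Converges (p = 9/2 > 1)


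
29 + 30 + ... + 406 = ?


Σₖ₌29^406 k = Σₖ₌₁^406 k − Σₖ₌₁^28 k
= 406·407/2 − 28·29/2
= 82621 − 406 = 82215

Σk = 82215


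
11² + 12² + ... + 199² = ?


Σₖ₌11^199 k² = Σₖ₌₁^199 k² − Σₖ₌₁^10 k²
= 199·200·399/6 − 10·11·21/6
= 2646700 − 385 = 2646315

Σk² = 2646315


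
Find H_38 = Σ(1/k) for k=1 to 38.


H_38 = 1/1 + 1/2 + 1/3 + ... + 1/38
= 2053580969474233/485721041551200
≈ 4.2279

H_38 = 2053580969474233/485721041551200 ≈ 4.2279


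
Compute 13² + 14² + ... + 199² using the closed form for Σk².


Σₖ₌13^199 k² = Σₖ₌₁^199 k² − Σₖ₌₁^12 k²
= 199·200·399/6 − 12·13·25/6
= 2646700 − 650 = 2646050

Σk² = 2646050


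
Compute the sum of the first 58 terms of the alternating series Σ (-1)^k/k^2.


S = -1 + 1/4 - 1/9 + 1/16 - 1/25 + 1/36 - 1/49 + 1/64 ± ...
= -0.8223
(Full series converges to -π²/12 ≈ -0.8225)

S_58 = -0.8223


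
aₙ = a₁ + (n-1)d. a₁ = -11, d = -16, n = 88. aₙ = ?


aₙ = a₁ + (n-1)d
= -11 + (88-1)×-16
= -11 - 1392
= -1403

a_88 = -1403


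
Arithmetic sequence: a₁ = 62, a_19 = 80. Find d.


d = (aₙ - a₁)/(n-1)
= (80 - 62)/(19-1)
= 18/18 = 1

d = 1


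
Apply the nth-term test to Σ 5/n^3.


lim(n→∞) 5/n^3 = 0
lim aₙ = 0 → nth-term test is INCONCLUSIVE
(Need other tests; this is actually a convergent p-series with p=3 > 1)

Inconclusive (lim aₙ = 0; need another test)


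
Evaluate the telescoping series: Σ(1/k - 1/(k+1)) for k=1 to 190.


Telescoping: adjacent terms cancel.
= 1/1 - 1/191
= 1 - 1/191 = 190/191

Sum = 190/191


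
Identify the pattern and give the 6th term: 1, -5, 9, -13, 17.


Pattern: alternating sign, magnitude arithmetic (d=4)
Terms: 1, -5, 9, -13, 17
Next term = -21

Next term = -21


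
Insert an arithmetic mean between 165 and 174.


AM = (165 + 174)/2 = 339/2 = 169.5

AM = 169.5


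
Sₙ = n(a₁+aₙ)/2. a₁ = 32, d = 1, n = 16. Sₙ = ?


aₙ = 32 + (16-1)×1 = 47
Sₙ = n(a₁+aₙ)/2 = 16×(32+47)/2
= 16×79/2 = 632

S_16 = 632


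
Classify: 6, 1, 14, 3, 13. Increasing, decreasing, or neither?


Differences: -5, 13, -11, 10
Difference at position 2 is +13 (> 0) but position 1 is -5 (< 0) — sequence both rises and falls
→ NOT monotonic

Not monotonic


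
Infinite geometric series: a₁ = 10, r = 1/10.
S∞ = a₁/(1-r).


S∞ = a₁/(1-r) = 10/(1 - 1/10)
= 10/(9/10)
= 100/9

S∞ = 100/9


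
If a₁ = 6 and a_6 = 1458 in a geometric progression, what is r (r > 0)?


r^(n-1) = aₙ/a₁
r^5 = 1458/6 = 243
r = 243^(1/5)
= 3

r = 3


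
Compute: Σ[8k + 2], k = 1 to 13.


Σ(8k+2) = 8·Σk + 2·n
= 8·91 + 2·13
= 728 + 26 = 754

Σ = 754


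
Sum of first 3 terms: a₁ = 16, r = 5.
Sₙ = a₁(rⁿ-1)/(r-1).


Sₙ = 16×(5^3 - 1)/(5 - 1)
= 16×(125 - 1)/4
= 16×124/4
= 496

S_3 = 496


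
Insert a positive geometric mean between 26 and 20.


GM = √(26×20) = √520 = 22.8035

GM = 22.8035


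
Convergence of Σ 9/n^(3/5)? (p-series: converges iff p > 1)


p-series test: Σ c/n^p converges if p > 1, diverges if p ≤ 1 (constant c > 0 doesn't affect convergence).
p = 3/5
3/5 ≤ 1 → DIVERGES

Diverges (p = 3/5 ≤ 1)


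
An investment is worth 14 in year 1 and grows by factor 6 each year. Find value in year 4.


aₙ = a₁·r^(n-1)
= 14×6^3
= 14×216
= 3024

a_4 = 3024


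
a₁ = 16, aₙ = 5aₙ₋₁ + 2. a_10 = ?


Computing step by step:
a_1 = 16
a_2 = 82
a_3 = 412
a_4 = 2062
a_5 = 10312
a_6 = 51562
a_7 = 257812
a_8 = 1289062
a_9 = 6445312
a_10 = 32226562


a_10 = 32226562


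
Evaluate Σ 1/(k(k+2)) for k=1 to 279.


1/(k(k+2)) = (1/2)·(1/k - 1/(k+2)) (partial fractions)
Telescoping: Σ = (1/2)·(1 + 1/2 - 1/280 - 1/281) = 117459/157360

Sum = 117459/157360


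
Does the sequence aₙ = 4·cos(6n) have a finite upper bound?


For all n, -1 ≤ cos(6n) ≤ 1, so -4 ≤ 4·cos(6n) ≤ 4
Lower bound: -4, Upper bound: 4
The sequence IS bounded

Bounded (-4 ≤ aₙ ≤ 4)


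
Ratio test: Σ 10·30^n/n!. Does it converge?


aₙ = 10·30^n/n!
a_{n+1}/aₙ = 30^(n+1)/(n+1)! × n!/30^n  (constant 10 cancels)
= 30/(n+1)
L = lim(n→∞) 30/(n+1) = 0
L < 1 → series CONVERGES

Converges (ratio test: L = 0 < 1)


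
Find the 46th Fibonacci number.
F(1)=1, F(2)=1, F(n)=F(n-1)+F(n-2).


Fibonacci sequence: 1, 1, 2, 3, 5, 8, 13, 21, 34, 55, 89, ...
F(46) = 1836311903

F(46) = 1836311903


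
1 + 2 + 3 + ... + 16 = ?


n(n+1)/2 = 16×17/2 = 272/2 = 136

Σk = 136


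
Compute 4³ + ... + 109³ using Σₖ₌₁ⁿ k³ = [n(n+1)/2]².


Σₖ₌4^109 k³ = [109·110/2]² − [3·4/2]²
= 35940025 − 36 = 35939989

Σk³ = 35939989


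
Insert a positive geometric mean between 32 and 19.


GM = √(32×19) = √608 = 24.6577

GM = 24.6577


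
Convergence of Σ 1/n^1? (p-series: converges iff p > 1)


p-series test: Σ c/n^p converges if p > 1, diverges if p ≤ 1 (constant c > 0 doesn't affect convergence).
p = 1
1 ≤ 1 → DIVERGES

Diverges (p = 1 ≤ 1)


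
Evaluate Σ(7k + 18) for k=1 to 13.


Σ(7k+18) = 7·Σk + 18·n
= 7·91 + 18·13
= 637 + 234 = 871

Σ = 871


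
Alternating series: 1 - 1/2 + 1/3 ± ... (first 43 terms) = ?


S = 1 - 1/2 + 1/3 - 1/4 + 1/5 - 1/6 + 1/7 - 1/8 ± ...
= 0.7046
(Full series converges to +ln(2) ≈ +0.6931)

S_43 = 0.7046


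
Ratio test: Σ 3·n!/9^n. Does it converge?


aₙ = 3·n!/9^n
a_{n+1}/aₙ = (n+1)!/9^(n+1) × 9^n/n!  (constant 3 cancels)
= (n+1)/9
L = lim(n→∞) (n+1)/9 = ∞
L > 1 → series DIVERGES

Diverges (ratio test: L = ∞ > 1)


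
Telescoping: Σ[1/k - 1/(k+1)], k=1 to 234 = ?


Telescoping: adjacent terms cancel.
= 1/1 - 1/235
= 1 - 1/235 = 234/235

Sum = 234/235


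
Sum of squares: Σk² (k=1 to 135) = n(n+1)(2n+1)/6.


n = 135
n(n+1)(2n+1)/6 = 135×136×271/6
= 4975560/6 = 829260

Σk² = 829260


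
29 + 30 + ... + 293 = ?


Σₖ₌29^293 k = Σₖ₌₁^293 k − Σₖ₌₁^28 k
= 293·294/2 − 28·29/2
= 43071 − 406 = 42665

Σk = 42665


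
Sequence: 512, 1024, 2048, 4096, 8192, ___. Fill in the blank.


Pattern: powers of 2: 2ⁿ
Terms: 512, 1024, 2048, 4096, 8192
Next term = 16384

Next term = 16384


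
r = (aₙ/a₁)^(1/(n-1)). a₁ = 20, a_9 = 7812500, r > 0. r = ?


r^(n-1) = aₙ/a₁
r^8 = 7812500/20 = 390625
r = 390625^(1/8)
= ±5; taking r > 0 gives r = 5

r = 5


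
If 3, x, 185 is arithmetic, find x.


AM = (3 + 185)/2 = 188/2 = 94

AM = 94


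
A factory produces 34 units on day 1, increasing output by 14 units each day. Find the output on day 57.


aₙ = a₁ + (n-1)d
= 34 + (57-1)×14
= 34 + 784
= 818

a_57 = 818


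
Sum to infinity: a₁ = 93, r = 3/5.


S∞ = a₁/(1-r) = 93/(1 - 3/5)
= 93/(2/5)
= 465/2

S∞ = 465/2


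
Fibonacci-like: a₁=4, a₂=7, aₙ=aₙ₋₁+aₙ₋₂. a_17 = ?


Computing iteratively: 4, 7, 11, 18, 29, 47, 76, 123, 199, 322, 521, 843, ...
a_17 = 9349

a_17 = 9349


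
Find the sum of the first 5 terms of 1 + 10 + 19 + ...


aₙ = 1 + (5-1)×9 = 37
Sₙ = n(a₁+aₙ)/2 = 5×(1+37)/2
= 5×38/2 = 95

S_5 = 95


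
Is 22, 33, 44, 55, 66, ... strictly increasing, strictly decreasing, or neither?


Differences: 11, 11, 11, 11
All differences > 0 → strictly INCREASING

Monotonically increasing


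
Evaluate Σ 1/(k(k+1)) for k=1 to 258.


1/(k(k+1)) = 1/k - 1/(k+1) (partial fractions)
Telescoping: Σ = 1 - 1/259 = 258/259

Sum = 258/259


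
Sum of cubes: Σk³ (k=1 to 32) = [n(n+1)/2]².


n(n+1)/2 = 32×33/2 = 528
Σk³ = 528² = 278784

Σk³ = 278784


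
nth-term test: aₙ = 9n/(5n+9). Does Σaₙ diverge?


lim(n→∞) 9n/(5n+9) = 9/5 = 9/5  (divide numerator and denominator by n)
lim aₙ = 9/5 ≠ 0 → series DIVERGES

Diverges (lim aₙ = 9/5 ≠ 0)


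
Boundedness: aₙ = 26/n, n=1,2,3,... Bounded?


a₁ = 26, a₂ = 26/2, a₃ = 26/3, ...
0 < aₙ ≤ 26 for all n ≥ 1
Lower bound: 0, Upper bound: 26
The sequence IS bounded

Bounded (0 < aₙ ≤ 26)


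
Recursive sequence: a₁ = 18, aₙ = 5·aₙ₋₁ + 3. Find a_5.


Computing step by step:
a_1 = 18
a_2 = 93
a_3 = 468
a_4 = 2343
a_5 = 11718


a_5 = 11718


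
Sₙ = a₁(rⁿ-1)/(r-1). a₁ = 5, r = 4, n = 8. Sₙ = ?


Sₙ = 5×(4^8 - 1)/(4 - 1)
= 5×(65536 - 1)/3
= 5×65535/3
= 109225

S_8 = 109225


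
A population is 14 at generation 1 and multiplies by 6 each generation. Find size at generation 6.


aₙ = a₁·r^(n-1)
= 14×6^5
= 14×7776
= 108864

a_6 = 108864


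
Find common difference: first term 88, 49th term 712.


d = (aₙ - a₁)/(n-1)
= (712 - 88)/(49-1)
= 624/48 = 13

d = 13


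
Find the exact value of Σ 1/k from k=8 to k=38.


Σₖ₌8^38 1/k = 1/8 + 1/9 + 1/10 + ... + 1/38
= 113453671064599/69388720221600
≈ 1.635

Sum = 113453671064599/69388720221600 ≈ 1.635


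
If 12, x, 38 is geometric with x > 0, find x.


GM = √(12×38) = √456 = 21.3542

GM = 21.3542


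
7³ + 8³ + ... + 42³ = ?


Σₖ₌7^42 k³ = [42·43/2]² − [6·7/2]²
= 815409 − 441 = 814968

Σk³ = 814968


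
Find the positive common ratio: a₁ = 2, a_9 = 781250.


r^(n-1) = aₙ/a₁
r^8 = 781250/2 = 390625
r = 390625^(1/8)
= ±5; taking r > 0 gives r = 5

r = 5


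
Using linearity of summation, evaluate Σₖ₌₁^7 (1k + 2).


Σ(1k+2) = 1·Σk + 2·n
= 1·28 + 2·7
= 28 + 14 = 42

Σ = 42


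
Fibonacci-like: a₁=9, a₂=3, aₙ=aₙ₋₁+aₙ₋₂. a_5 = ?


Computing iteratively: 9, 3, 12, 15, 27
a_5 = 27

a_5 = 27


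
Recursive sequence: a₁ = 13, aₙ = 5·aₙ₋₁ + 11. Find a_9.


Computing step by step:
a_1 = 13
a_2 = 76
a_3 = 391
a_4 = 1966
a_5 = 9841
a_6 = 49216
a_7 = 246091
a_8 = 1230466
a_9 = 6152341


a_9 = 6152341


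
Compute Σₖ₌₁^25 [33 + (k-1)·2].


aₙ = 33 + (25-1)×2 = 81
Sₙ = n(a₁+aₙ)/2 = 25×(33+81)/2
= 25×114/2 = 1425

S_25 = 1425


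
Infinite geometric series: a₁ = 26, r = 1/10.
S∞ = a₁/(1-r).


S∞ = a₁/(1-r) = 26/(1 - 1/10)
= 26/(9/10)
= 260/9

S∞ = 260/9


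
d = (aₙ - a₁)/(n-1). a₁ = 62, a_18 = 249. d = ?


d = (aₙ - a₁)/(n-1)
= (249 - 62)/(18-1)
= 187/17 = 11

d = 11


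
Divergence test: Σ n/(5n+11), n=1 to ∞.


lim(n→∞) n/(5n+11) = 1/5 = 1/5  (divide numerator and denominator by n)
lim aₙ = 1/5 ≠ 0 → series DIVERGES

Diverges (lim aₙ = 1/5 ≠ 0)


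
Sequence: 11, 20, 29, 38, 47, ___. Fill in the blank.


Pattern: arithmetic (d=9)
Terms: 11, 20, 29, 38, 47
Next term = 56

Next term = 56


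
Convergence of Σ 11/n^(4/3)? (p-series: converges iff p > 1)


p-series test: Σ c/n^p converges if p > 1, diverges if p ≤ 1 (constant c > 0 doesn't affect convergence).
p = 4/3
4/3 > 1 → CONVERGES

Converges (p = 4/3 > 1)


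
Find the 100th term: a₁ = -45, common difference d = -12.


aₙ = a₁ + (n-1)d
= -45 + (100-1)×-12
= -45 - 1188
= -1233

a_100 = -1233


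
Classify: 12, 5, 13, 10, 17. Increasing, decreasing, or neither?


Differences: -7, 8, -3, 7
Difference at position 2 is +8 (> 0) but position 1 is -7 (< 0) — sequence both rises and falls
→ NOT monotonic

Not monotonic


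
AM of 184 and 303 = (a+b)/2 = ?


AM = (184 + 303)/2 = 487/2 = 243.5

AM = 243.5


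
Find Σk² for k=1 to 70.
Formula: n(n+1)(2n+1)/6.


n = 70
n(n+1)(2n+1)/6 = 70×71×141/6
= 700770/6 = 116795

Σk² = 116795


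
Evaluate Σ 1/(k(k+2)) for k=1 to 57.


1/(k(k+2)) = (1/2)·(1/k - 1/(k+2)) (partial fractions)
Telescoping: Σ = (1/2)·(1 + 1/2 - 1/58 - 1/59) = 1254/1711

Sum = 1254/1711


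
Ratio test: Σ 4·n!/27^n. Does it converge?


aₙ = 4·n!/27^n
a_{n+1}/aₙ = (n+1)!/27^(n+1) × 27^n/n!  (constant 4 cancels)
= (n+1)/27
L = lim(n→∞) (n+1)/27 = ∞
L > 1 → series DIVERGES

Diverges (ratio test: L = ∞ > 1)


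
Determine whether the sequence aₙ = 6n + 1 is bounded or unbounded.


aₙ = 6n + 1 → as n→∞, aₙ→∞
No finite upper bound exists
The sequence is UNBOUNDED

Unbounded (aₙ → ∞ as n → ∞)


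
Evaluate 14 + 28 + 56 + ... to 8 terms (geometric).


Sₙ = 14×(2^8 - 1)/(2 - 1)
= 14×(256 - 1)/1
= 14×255/1
= 3570

S_8 = 3570


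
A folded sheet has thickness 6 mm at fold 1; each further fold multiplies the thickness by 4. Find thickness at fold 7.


aₙ = a₁·r^(n-1)
= 6×4^6
= 6×4096
= 24576

a_7 = 24576


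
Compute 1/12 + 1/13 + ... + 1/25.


Σₖ₌12^25 1/k = 1/12 + 1/13 + 1/14 + ... + 1/25
= 21311994931/26771144400
≈ 0.7961

Sum = 21311994931/26771144400 ≈ 0.7961


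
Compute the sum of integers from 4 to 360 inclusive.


Σₖ₌4^360 k = Σₖ₌₁^360 k − Σₖ₌₁^3 k
= 360·361/2 − 3·4/2
= 64980 − 6 = 64974

Σk = 64974


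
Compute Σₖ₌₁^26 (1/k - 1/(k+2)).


Telescoping with gap 2: two head and two tail terms survive.
= (1 + 1/2) - (1/27 + 1/28)
= 3/2 - 1/27 - 1/28 = 1079/756

Sum = 1079/756


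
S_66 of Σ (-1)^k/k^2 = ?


S = -1 + 1/4 - 1/9 + 1/16 - 1/25 + 1/36 - 1/49 + 1/64 ± ...
= -0.8224
(Full series converges to -π²/12 ≈ -0.8225)

S_66 = -0.8224
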